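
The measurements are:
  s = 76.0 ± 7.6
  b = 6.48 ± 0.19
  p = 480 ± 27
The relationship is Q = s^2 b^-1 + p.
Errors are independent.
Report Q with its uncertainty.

1370 ± 182

Let w = s^2·b^-1 = 891. δw/w = √((2·δs/s)² + (-1·δb/b)²) = √(0.0400 + 0.000860) = 0.202, so δw = 180.
Q = w + p: δQ = √(δw² + δp²) = √(32500 + 729) = 182
Q = 1370.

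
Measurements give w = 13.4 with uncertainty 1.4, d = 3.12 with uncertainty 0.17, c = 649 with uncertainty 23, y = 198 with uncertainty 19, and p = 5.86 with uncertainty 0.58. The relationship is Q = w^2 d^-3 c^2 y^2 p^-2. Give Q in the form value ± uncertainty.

(2.84 ± 1.11) × 10^9

Each factor contributes (exponent × relative error)² to (δQ/Q)²:
  (2·δw/w)² = (2×0.104)² = 0.0437;  (-3·δd/d)² = (-3×0.0545)² = 0.0267;  (2·δc/c)² = (2×0.0354)² = 0.00502;  (2·δy/y)² = (2×0.0960)² = 0.0368;  (-2·δp/p)² = (-2×0.0990)² = 0.0392
δQ/Q = √(0.151) = 0.389
Q = 2.84e+09, so δQ = 0.389 × 2.84e+09 = 1.11e+09.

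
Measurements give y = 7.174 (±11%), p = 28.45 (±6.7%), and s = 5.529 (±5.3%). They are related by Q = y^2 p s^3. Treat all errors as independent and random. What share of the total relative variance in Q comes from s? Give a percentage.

(δQ/Q)² = (2·δy/y)² + (1·δp/p)² + (3·δs/s)²
  y term: (2×0.110)² = 0.0484
  p term: (1×0.0670)² = 0.00449
  s term: (3×0.0530)² = 0.0253
Total = 0.0782. Share from s = 0.0253/0.0782 = 0.323.

32.3%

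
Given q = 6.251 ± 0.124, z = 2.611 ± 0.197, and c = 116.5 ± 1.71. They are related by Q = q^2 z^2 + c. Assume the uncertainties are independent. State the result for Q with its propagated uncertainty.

Let p = q^2·z^2 = 266.4. δp/p = √((2·δq/q)² + (2·δz/z)²) = √(0.00157 + 0.0228) = 0.156, so δp = 41.6.
Q = p + c: δQ = √(δp² + δc²) = √(1730 + 2.92) = 41.6
Q = 382.9.

382.9 ± 41.6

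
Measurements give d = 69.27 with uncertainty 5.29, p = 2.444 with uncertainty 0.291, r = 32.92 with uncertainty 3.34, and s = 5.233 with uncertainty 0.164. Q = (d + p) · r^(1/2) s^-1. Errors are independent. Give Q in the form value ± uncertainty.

78.63 ± 7.46

Let u = d + p = 71.71. δu = √(δd² + δp²) = √(28.0 + 0.0847) = 5.30, so δu/u = 0.0739.
Q is then a monomial in u, r, s:
δQ/Q = √((δu/u)² + (½·δr/r)² + (-1·δs/s)²) = √(0.00546 + 0.00257 + 0.000982) = 0.0949
Q = 78.63, so δQ = 0.0949 × 78.63 = 7.46.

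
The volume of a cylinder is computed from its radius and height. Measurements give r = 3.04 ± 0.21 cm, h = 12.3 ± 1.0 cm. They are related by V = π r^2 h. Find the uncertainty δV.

V is a product of powers, so relative uncertainties combine in quadrature:
  (2·δr/r)² = (2×0.0691)² = 0.0191;  (1·δh/h)² = (1×0.0813)² = 0.00661
δV/V = √(0.0257) = 0.160
V = 357 cm^3, so δV = 0.160 × 357 = 57.2 cm^3.

57.2 cm^3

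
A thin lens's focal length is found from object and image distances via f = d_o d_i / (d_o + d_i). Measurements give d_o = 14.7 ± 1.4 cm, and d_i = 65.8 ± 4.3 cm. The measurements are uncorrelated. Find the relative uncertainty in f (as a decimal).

0.0788

∂f/∂d_o = (d_i/(d_o+d_i))² = 0.668;  ∂f/∂d_i = (d_o/(d_o+d_i))² = 0.0333
δf = √((∂f/∂d_o · δd_o)² + (∂f/∂d_i · δd_i)²) = √(0.875 + 0.0206) = 0.946 cm
f = 12.0 cm, so δf/f = 0.946/12.0 = 0.0788.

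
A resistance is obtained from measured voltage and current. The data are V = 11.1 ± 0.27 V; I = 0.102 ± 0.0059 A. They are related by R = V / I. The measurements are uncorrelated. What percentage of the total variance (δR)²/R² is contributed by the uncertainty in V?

15.0%

(δR/R)² = (1·δV/V)² + (-1·δI/I)²
  V term: (1×0.0243)² = 0.000592
  I term: (-1×0.0578)² = 0.00335
Total = 0.00394. Share from V = 0.000592/0.00394 = 0.150.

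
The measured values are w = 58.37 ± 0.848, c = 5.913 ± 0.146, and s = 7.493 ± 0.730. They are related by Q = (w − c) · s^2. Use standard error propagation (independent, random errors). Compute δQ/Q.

Let u = w − c = 52.46. δu = √(δw² + δc²) = √(0.719 + 0.0213) = 0.860, so δu/u = 0.0164.
Q is then a monomial in u, s:
δQ/Q = √((δu/u)² + (2·δs/s)²) = √(0.000269 + 0.0380) = 0.196

0.196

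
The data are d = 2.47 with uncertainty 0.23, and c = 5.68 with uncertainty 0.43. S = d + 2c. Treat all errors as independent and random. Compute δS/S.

Absolute uncertainties add in quadrature for a linear combination:
  (δd)² = 0.0529;  (2·δc)² = 0.740
δS = √(0.792) = 0.890
S = 13.8, so δS/S = 0.890/13.8 = 0.0644.

0.0644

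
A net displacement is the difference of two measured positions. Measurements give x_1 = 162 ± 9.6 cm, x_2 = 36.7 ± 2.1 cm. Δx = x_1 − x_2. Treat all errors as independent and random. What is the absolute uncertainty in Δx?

9.83 cm

Absolute uncertainties add in quadrature for a linear combination:
  (δx_1)² = 92.2;  (δx_2)² = 4.41
δΔx = √(96.6) = 9.83 cm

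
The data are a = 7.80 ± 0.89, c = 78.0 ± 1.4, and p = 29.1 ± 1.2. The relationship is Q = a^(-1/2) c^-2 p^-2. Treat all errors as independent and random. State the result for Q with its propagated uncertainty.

Products/powers → add relative errors in quadrature, weighted by exponent:
  (−½·δa/a)² = (-0.5×0.114)² = 0.00325;  (-2·δc/c)² = (-2×0.0179)² = 0.00129;  (-2·δp/p)² = (-2×0.0412)² = 0.00680
δQ/Q = √(0.0113) = 0.107
Q = 6.95e-08, so δQ = 0.107 × 6.95e-08 = 7.4e-09.

(6.95 ± 0.740) × 10^-8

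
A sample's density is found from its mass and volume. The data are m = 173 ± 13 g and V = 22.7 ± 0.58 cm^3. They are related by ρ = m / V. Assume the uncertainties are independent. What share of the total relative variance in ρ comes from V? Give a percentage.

(δρ/ρ)² = (1·δm/m)² + (-1·δV/V)²
  m term: (1×0.0751)² = 0.00565
  V term: (-1×0.0256)² = 0.000653
Total = 0.00630. Share from V = 0.000653/0.00630 = 0.104.

10.4%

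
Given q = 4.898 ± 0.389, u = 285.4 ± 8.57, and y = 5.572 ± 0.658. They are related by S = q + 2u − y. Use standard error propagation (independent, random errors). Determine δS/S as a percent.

Each term contributes (cᵢ δxᵢ)² to (δS)²:
  (δq)² = 0.151;  (2·δu)² = 294;  (δy)² = 0.433
δS = √(294) = 17.2
S = 570.1, so δS/S = 17.2/570.1 = 0.0301.

3.01%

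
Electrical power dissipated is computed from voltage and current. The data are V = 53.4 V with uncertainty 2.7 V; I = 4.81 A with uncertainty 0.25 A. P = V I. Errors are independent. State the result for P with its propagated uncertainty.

257 ± 18.6 W

P is a product of powers, so relative uncertainties combine in quadrature:
  (1·δV/V)² = (1×0.0506)² = 0.00256;  (1·δI/I)² = (1×0.0520)² = 0.00270
δP/P = √(0.00526) = 0.0725
P = 257 W, so δP = 0.0725 × 257 = 18.6 W.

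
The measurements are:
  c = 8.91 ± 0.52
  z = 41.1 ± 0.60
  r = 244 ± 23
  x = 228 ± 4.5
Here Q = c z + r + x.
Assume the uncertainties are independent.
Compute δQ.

32.2

Let p = c·z = 366. δp/p = √((1·δc/c)² + (1·δz/z)²) = √(0.00341 + 0.000213) = 0.0602, so δp = 22.0.
Q = p + r + x: δQ = √(δp² + δr² + δx²) = √(485 + 529 + 20.2) = 32.2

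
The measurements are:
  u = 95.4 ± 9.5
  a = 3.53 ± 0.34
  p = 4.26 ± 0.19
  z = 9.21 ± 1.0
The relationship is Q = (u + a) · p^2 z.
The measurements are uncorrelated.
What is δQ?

Let w = u + a = 98.9. δw = √(δu² + δa²) = √(90.2 + 0.116) = 9.51, so δw/w = 0.0961.
Q is then a monomial in w, p, z:
δQ/Q = √((δw/w)² + (2·δp/p)² + (1·δz/z)²) = √(0.00923 + 0.00796 + 0.0118) = 0.170
Q = 16500, so δQ = 0.170 × 16500 = 2810.

2810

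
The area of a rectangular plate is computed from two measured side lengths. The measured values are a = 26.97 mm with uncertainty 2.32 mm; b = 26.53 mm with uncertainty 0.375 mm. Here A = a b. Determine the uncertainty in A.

62.4 mm^2

Products/powers → add relative errors in quadrature, weighted by exponent:
  (1·δa/a)² = (1×0.0860)² = 0.00740;  (1·δb/b)² = (1×0.0141)² = 0.000200
δA/A = √(0.00760) = 0.0872
A = 715.5 mm^2, so δA = 0.0872 × 715.5 = 62.4 mm^2.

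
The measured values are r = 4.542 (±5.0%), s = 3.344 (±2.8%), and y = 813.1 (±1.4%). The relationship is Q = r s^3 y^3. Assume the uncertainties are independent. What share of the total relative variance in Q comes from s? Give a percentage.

62.3%

(δQ/Q)² = (1·δr/r)² + (3·δs/s)² + (3·δy/y)²
  r term: (1×0.0500)² = 0.00250
  s term: (3×0.0280)² = 0.00706
  y term: (3×0.0140)² = 0.00176
Total = 0.0113. Share from s = 0.00706/0.0113 = 0.623.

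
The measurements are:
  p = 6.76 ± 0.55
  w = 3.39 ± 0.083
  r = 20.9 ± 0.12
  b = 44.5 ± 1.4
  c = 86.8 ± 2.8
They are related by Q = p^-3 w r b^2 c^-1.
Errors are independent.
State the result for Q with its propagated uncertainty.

5.23 ± 1.34

Relative error in a monomial: (δQ/Q)² = Σ (nᵢ · δxᵢ/xᵢ)².
  (-3·δp/p)² = (-3×0.0814)² = 0.0596;  (1·δw/w)² = (1×0.0245)² = 0.000599;  (1·δr/r)² = (1×0.00574)² = 3.3e-05;  (2·δb/b)² = (2×0.0315)² = 0.00396;  (-1·δc/c)² = (-1×0.0323)² = 0.00104
δQ/Q = √(0.0652) = 0.255
Q = 5.23, so δQ = 0.255 × 5.23 = 1.34.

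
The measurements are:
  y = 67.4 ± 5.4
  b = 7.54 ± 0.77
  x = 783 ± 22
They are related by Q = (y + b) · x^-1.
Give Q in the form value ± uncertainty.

Let u = y + b = 74.9. δu = √(δy² + δb²) = √(29.2 + 0.593) = 5.45, so δu/u = 0.0728.
Q is then a monomial in u, x:
δQ/Q = √((δu/u)² + (-1·δx/x)²) = √(0.00530 + 0.000789) = 0.0780
Q = 0.0957, so δQ = 0.0780 × 0.0957 = 0.00747.

0.0957 ± 0.00747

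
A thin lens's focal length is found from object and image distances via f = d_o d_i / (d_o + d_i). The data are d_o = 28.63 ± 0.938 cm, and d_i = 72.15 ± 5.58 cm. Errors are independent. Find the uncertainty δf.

0.659 cm

∂f/∂d_o = (d_i/(d_o+d_i))² = 0.513;  ∂f/∂d_i = (d_o/(d_o+d_i))² = 0.0807
δf = √((∂f/∂d_o · δd_o)² + (∂f/∂d_i · δd_i)²) = √(0.231 + 0.203) = 0.659 cm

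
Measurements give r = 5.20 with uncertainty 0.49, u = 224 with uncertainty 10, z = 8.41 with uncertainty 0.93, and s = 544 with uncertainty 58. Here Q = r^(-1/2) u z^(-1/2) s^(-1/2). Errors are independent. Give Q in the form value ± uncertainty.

Products/powers → add relative errors in quadrature, weighted by exponent:
  (−½·δr/r)² = (-0.5×0.0942)² = 0.00222;  (1·δu/u)² = (1×0.0446)² = 0.00199;  (−½·δz/z)² = (-0.5×0.111)² = 0.00306;  (−½·δs/s)² = (-0.5×0.107)² = 0.00284
δQ/Q = √(0.0101) = 0.101
Q = 1.45, so δQ = 0.101 × 1.45 = 0.146.

1.45 ± 0.146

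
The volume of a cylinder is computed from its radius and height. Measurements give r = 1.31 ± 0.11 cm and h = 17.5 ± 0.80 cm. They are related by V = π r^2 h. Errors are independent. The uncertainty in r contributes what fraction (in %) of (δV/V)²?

93.1%

(δV/V)² = (2·δr/r)² + (1·δh/h)²
  r term: (2×0.0840)² = 0.0282
  h term: (1×0.0457)² = 0.00209
Total = 0.0303. Share from r = 0.0282/0.0303 = 0.931.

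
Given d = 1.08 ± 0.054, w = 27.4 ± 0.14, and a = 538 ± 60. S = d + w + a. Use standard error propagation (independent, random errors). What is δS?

60.0

Each term contributes (cᵢ δxᵢ)² to (δS)²:
  (δd)² = 0.00292;  (δw)² = 0.0196;  (δa)² = 3600
δS = √(3600) = 60.0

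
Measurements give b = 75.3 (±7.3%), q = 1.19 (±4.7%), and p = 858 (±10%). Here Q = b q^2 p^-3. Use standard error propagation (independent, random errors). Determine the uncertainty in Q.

Products/powers → add relative errors in quadrature, weighted by exponent:
  (1·δb/b)² = (1×0.0730)² = 0.00533;  (2·δq/q)² = (2×0.0470)² = 0.00884;  (-3·δp/p)² = (-3×0.100)² = 0.0900
δQ/Q = √(0.104) = 0.323
Q = 1.69e-07, so δQ = 0.323 × 1.69e-07 = 5.45e-08.

5.45e-08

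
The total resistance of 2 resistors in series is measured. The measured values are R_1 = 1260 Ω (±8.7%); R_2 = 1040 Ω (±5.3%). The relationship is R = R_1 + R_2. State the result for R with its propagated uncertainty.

2300 ± 123 Ω

For a sum/difference, combine absolute errors in quadrature:
  (δR_1)² = 12000;  (δR_2)² = 3040
δR = √(15100) = 123 Ω
R = 2300 Ω.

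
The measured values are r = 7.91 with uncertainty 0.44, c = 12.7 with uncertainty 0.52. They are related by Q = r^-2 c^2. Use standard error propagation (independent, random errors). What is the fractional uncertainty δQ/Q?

0.138

Each factor contributes (exponent × relative error)² to (δQ/Q)²:
  (-2·δr/r)² = (-2×0.0556)² = 0.0124;  (2·δc/c)² = (2×0.0409)² = 0.00671
δQ/Q = √(0.0191) = 0.138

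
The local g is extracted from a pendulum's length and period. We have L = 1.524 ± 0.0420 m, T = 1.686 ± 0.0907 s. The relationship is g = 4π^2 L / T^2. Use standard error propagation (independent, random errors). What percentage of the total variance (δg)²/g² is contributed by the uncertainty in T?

93.8%

(δg/g)² = (1·δL/L)² + (-2·δT/T)²
  L term: (1×0.0276)² = 0.000760
  T term: (-2×0.0538)² = 0.0116
Total = 0.0123. Share from T = 0.0116/0.0123 = 0.938.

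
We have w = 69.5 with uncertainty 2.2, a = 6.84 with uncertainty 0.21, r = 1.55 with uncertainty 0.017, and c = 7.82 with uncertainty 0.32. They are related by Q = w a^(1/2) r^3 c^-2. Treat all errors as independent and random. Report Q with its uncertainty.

Since Q is a product/quotient, work with relative uncertainties:
  (1·δw/w)² = (1×0.0317)² = 0.00100;  (½·δa/a)² = (0.5×0.0307)² = 0.000236;  (3·δr/r)² = (3×0.0110)² = 0.00108;  (-2·δc/c)² = (-2×0.0409)² = 0.00670
δQ/Q = √(0.00902) = 0.0950
Q = 11.1, so δQ = 0.0950 × 11.1 = 1.05.

11.1 ± 1.05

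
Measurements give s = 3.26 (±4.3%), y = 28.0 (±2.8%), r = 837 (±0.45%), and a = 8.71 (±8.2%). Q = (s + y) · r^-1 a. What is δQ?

Let u = s + y = 31.3. δu = √(δs² + δy²) = √(0.0197 + 0.615) = 0.796, so δu/u = 0.0255.
Q is then a monomial in u, r, a:
δQ/Q = √((δu/u)² + (-1·δr/r)² + (1·δa/a)²) = √(0.000649 + 2.03e-05 + 0.00672) = 0.0860
Q = 0.325, so δQ = 0.0860 × 0.325 = 0.0280.

0.0280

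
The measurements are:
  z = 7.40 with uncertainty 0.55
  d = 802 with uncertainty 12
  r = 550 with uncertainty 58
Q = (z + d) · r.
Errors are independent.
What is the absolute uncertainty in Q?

47400

Let u = z + d = 809. δu = √(δz² + δd²) = √(0.303 + 144) = 12.0, so δu/u = 0.0148.
Q is then a monomial in u, r:
δQ/Q = √((δu/u)² + (1·δr/r)²) = √(0.000220 + 0.0111) = 0.106
Q = 4.45e+05, so δQ = 0.106 × 4.45e+05 = 47400.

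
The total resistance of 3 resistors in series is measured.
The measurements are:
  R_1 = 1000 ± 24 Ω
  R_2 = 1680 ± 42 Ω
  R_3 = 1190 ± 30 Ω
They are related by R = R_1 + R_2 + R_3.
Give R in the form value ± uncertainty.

R is a linear combination, so absolute uncertainties add in quadrature:
  (δR_1)² = 576;  (δR_2)² = 1760;  (δR_3)² = 900
δR = √(3240) = 56.9 Ω
R = 3870 Ω.

3870 ± 56.9 Ω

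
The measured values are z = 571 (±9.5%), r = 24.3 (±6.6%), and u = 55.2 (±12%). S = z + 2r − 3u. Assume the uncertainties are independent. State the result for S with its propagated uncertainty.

454 ± 57.9

Each term contributes (cᵢ δxᵢ)² to (δS)²:
  (δz)² = 2940;  (2·δr)² = 10.3;  (3·δu)² = 395
δS = √(3350) = 57.9
S = 454.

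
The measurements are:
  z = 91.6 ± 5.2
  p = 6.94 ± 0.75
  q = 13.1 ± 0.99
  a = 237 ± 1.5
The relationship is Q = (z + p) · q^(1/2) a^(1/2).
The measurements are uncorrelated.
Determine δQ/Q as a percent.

6.54%

Let u = z + p = 98.5. δu = √(δz² + δp²) = √(27.0 + 0.562) = 5.25, so δu/u = 0.0533.
Q is then a monomial in u, q, a:
δQ/Q = √((δu/u)² + (½·δq/q)² + (½·δa/a)²) = √(0.00284 + 0.00143 + 1e-05) = 0.0654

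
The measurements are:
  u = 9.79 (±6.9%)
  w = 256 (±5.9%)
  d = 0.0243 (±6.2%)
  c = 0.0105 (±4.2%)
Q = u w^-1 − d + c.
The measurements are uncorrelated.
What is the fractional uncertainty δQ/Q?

0.156

Let p = u·w^-1 = 0.0382. δp/p = √((1·δu/u)² + (-1·δw/w)²) = √(0.00476 + 0.00348) = 0.0908, so δp = 0.00347.
Q = p − d + c: δQ = √(δp² + δd² + δc²) = √(1.21e-05 + 2.27e-06 + 1.94e-07) = 0.00381
Q = 0.0244, so δQ/Q = 0.00381/0.0244 = 0.156.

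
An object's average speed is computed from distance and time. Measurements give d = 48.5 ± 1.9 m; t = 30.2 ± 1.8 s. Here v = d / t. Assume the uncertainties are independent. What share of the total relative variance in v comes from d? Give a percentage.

(δv/v)² = (1·δd/d)² + (-1·δt/t)²
  d term: (1×0.0392)² = 0.00153
  t term: (-1×0.0596)² = 0.00355
Total = 0.00509. Share from d = 0.00153/0.00509 = 0.302.

30.2%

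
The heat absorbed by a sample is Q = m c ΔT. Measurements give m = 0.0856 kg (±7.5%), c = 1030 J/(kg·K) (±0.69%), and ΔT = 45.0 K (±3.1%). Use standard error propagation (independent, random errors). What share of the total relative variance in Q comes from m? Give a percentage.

84.8%

(δQ/Q)² = (1·δm/m)² + (1·δc/c)² + (1·δΔT/ΔT)²
  m term: (1×0.0750)² = 0.00562
  c term: (1×0.00690)² = 4.76e-05
  ΔT term: (1×0.0310)² = 0.000961
Total = 0.00663. Share from m = 0.00562/0.00663 = 0.848.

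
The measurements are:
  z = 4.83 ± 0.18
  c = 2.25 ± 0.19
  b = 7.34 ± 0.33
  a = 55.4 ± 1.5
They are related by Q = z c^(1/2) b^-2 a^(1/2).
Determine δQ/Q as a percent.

10.7%

Relative error in a monomial: (δQ/Q)² = Σ (nᵢ · δxᵢ/xᵢ)².
  (1·δz/z)² = (1×0.0373)² = 0.00139;  (½·δc/c)² = (0.5×0.0844)² = 0.00178;  (-2·δb/b)² = (-2×0.0450)² = 0.00809;  (½·δa/a)² = (0.5×0.0271)² = 0.000183
δQ/Q = √(0.0114) = 0.107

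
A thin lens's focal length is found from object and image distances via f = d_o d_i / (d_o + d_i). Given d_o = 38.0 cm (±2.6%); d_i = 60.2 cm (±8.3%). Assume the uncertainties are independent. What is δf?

∂f/∂d_o = (d_i/(d_o+d_i))² = 0.376;  ∂f/∂d_i = (d_o/(d_o+d_i))² = 0.150
δf = √((∂f/∂d_o · δd_o)² + (∂f/∂d_i · δd_i)²) = √(0.138 + 0.560) = 0.835 cm

0.835 cm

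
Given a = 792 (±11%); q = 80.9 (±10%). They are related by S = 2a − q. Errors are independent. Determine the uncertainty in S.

174

S is a linear combination, so absolute uncertainties add in quadrature:
  (2·δa)² = 30400;  (δq)² = 65.4
δS = √(30400) = 174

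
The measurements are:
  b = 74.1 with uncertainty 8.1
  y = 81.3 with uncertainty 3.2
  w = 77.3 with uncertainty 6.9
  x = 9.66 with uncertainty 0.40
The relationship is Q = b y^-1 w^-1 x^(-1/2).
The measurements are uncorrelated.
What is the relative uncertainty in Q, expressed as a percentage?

14.8%

Products/powers → add relative errors in quadrature, weighted by exponent:
  (1·δb/b)² = (1×0.109)² = 0.0119;  (-1·δy/y)² = (-1×0.0394)² = 0.00155;  (-1·δw/w)² = (-1×0.0893)² = 0.00797;  (−½·δx/x)² = (-0.5×0.0414)² = 0.000429
δQ/Q = √(0.0219) = 0.148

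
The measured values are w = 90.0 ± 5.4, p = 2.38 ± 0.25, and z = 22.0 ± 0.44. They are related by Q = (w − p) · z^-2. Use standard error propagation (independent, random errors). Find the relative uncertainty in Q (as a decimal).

0.0735

Let u = w − p = 87.6. δu = √(δw² + δp²) = √(29.2 + 0.0625) = 5.41, so δu/u = 0.0617.
Q is then a monomial in u, z:
δQ/Q = √((δu/u)² + (-2·δz/z)²) = √(0.00381 + 0.00160) = 0.0735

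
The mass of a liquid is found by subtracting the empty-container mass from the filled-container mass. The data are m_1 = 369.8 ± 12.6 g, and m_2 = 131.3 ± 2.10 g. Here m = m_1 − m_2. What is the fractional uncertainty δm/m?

Absolute uncertainties add in quadrature for a linear combination:
  (δm_1)² = 159;  (δm_2)² = 4.41
δm = √(163) = 12.8 g
m = 238.5 g, so δm/m = 12.8/238.5 = 0.0536.

0.0536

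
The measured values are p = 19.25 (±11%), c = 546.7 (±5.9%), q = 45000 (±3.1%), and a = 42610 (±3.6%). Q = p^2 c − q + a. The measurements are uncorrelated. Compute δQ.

Let w = p^2·c = 202600. δw/w = √((2·δp/p)² + (1·δc/c)²) = √(0.0484 + 0.00348) = 0.228, so δw = 46100.
Q = w − q + a: δQ = √(δw² + δq² + δa²) = √(2.13e+09 + 1.95e+06 + 2.35e+06) = 46200

46200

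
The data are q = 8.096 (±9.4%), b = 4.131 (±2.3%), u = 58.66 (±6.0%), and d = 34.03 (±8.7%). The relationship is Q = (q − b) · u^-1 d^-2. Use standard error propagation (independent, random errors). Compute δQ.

Let w = q − b = 3.965. δw = √(δq² + δb²) = √(0.579 + 0.00903) = 0.767, so δw/w = 0.193.
Q is then a monomial in w, u, d:
δQ/Q = √((δw/w)² + (-1·δu/u)² + (-2·δd/d)²) = √(0.0374 + 0.00360 + 0.0303) = 0.267
Q = 5.837e-05, so δQ = 0.267 × 5.837e-05 = 1.56e-05.

1.56e-05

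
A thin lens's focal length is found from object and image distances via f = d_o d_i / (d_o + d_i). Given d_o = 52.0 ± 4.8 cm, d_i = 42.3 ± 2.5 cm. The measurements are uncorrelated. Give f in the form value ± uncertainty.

∂f/∂d_o = (d_i/(d_o+d_i))² = 0.201;  ∂f/∂d_i = (d_o/(d_o+d_i))² = 0.304
δf = √((∂f/∂d_o · δd_o)² + (∂f/∂d_i · δd_i)²) = √(0.933 + 0.578) = 1.23 cm
f = 23.3 cm.

23.3 ± 1.23 cm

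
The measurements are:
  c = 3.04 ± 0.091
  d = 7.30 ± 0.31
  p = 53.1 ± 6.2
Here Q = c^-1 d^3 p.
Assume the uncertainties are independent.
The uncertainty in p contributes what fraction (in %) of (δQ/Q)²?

44.3%

(δQ/Q)² = (-1·δc/c)² + (3·δd/d)² + (1·δp/p)²
  c term: (-1×0.0299)² = 0.000896
  d term: (3×0.0425)² = 0.0162
  p term: (1×0.117)² = 0.0136
Total = 0.0308. Share from p = 0.0136/0.0308 = 0.443.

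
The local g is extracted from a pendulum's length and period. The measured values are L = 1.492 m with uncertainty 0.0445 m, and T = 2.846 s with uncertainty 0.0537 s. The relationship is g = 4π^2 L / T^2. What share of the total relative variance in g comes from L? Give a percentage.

38.4%

(δg/g)² = (1·δL/L)² + (-2·δT/T)²
  L term: (1×0.0298)² = 0.000890
  T term: (-2×0.0189)² = 0.00142
Total = 0.00231. Share from L = 0.000890/0.00231 = 0.384.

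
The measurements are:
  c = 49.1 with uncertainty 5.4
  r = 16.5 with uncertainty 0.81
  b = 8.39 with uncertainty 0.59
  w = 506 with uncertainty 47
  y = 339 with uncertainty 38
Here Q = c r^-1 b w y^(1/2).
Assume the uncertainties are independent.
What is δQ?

Each factor contributes (exponent × relative error)² to (δQ/Q)²:
  (1·δc/c)² = (1×0.110)² = 0.0121;  (-1·δr/r)² = (-1×0.0491)² = 0.00241;  (1·δb/b)² = (1×0.0703)² = 0.00495;  (1·δw/w)² = (1×0.0929)² = 0.00863;  (½·δy/y)² = (0.5×0.112)² = 0.00314
δQ/Q = √(0.0312) = 0.177
Q = 2.33e+05, so δQ = 0.177 × 2.33e+05 = 41100.

41100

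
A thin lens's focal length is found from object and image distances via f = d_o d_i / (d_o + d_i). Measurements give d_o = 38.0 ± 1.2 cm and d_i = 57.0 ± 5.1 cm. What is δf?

∂f/∂d_o = (d_i/(d_o+d_i))² = 0.360;  ∂f/∂d_i = (d_o/(d_o+d_i))² = 0.160
δf = √((∂f/∂d_o · δd_o)² + (∂f/∂d_i · δd_i)²) = √(0.187 + 0.666) = 0.923 cm

0.923 cm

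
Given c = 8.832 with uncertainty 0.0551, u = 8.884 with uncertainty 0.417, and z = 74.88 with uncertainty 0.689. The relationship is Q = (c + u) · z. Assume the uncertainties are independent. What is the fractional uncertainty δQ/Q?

0.0255

Let w = c + u = 17.72. δw = √(δc² + δu²) = √(0.00304 + 0.174) = 0.421, so δw/w = 0.0237.
Q is then a monomial in w, z:
δQ/Q = √((δw/w)² + (1·δz/z)²) = √(0.000564 + 8.47e-05) = 0.0255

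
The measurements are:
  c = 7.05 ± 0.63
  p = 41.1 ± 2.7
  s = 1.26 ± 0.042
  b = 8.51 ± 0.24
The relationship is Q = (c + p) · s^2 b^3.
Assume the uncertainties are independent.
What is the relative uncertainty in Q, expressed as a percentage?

Let u = c + p = 48.1. δu = √(δc² + δp²) = √(0.397 + 7.29) = 2.77, so δu/u = 0.0576.
Q is then a monomial in u, s, b:
δQ/Q = √((δu/u)² + (2·δs/s)² + (3·δb/b)²) = √(0.00332 + 0.00444 + 0.00716) = 0.122

12.2%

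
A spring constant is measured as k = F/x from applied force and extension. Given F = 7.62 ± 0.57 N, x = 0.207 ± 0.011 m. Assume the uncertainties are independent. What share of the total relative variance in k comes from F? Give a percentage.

66.5%

(δk/k)² = (1·δF/F)² + (-1·δx/x)²
  F term: (1×0.0748)² = 0.00560
  x term: (-1×0.0531)² = 0.00282
Total = 0.00842. Share from F = 0.00560/0.00842 = 0.665.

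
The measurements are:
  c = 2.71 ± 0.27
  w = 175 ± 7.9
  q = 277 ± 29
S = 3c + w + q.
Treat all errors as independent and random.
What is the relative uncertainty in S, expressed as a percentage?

6.53%

Sums and differences: (δS)² = Σ (cᵢ δxᵢ)².
  (3·δc)² = 0.656;  (δw)² = 62.4;  (δq)² = 841
δS = √(904) = 30.1
S = 460, so δS/S = 30.1/460 = 0.0653.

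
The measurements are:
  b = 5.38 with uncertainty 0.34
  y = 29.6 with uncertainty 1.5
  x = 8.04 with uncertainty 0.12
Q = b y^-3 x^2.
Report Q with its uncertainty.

For a monomial Q ∝ b, y^-3, x^2, fractional errors add in quadrature:
  (1·δb/b)² = (1×0.0632)² = 0.00399;  (-3·δy/y)² = (-3×0.0507)² = 0.0231;  (2·δx/x)² = (2×0.0149)² = 0.000891
δQ/Q = √(0.0280) = 0.167
Q = 0.0134, so δQ = 0.167 × 0.0134 = 0.00224.

0.0134 ± 0.00224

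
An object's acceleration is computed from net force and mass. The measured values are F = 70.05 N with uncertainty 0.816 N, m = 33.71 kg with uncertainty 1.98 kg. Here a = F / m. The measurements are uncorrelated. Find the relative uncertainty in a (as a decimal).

0.0599

Relative error in a monomial: (δa/a)² = Σ (nᵢ · δxᵢ/xᵢ)².
  (1·δF/F)² = (1×0.0116)² = 0.000136;  (-1·δm/m)² = (-1×0.0587)² = 0.00345
δa/a = √(0.00359) = 0.0599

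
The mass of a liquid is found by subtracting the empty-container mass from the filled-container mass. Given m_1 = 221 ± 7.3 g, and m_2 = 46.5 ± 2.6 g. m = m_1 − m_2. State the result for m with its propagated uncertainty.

For a sum/difference, combine absolute errors in quadrature:
  (δm_1)² = 53.3;  (δm_2)² = 6.76
δm = √(60.0) = 7.75 g
m = 174 g.

174 ± 7.75 g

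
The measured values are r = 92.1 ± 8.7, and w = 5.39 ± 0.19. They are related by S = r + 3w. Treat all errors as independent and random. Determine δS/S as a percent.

Sums and differences: (δS)² = Σ (cᵢ δxᵢ)².
  (δr)² = 75.7;  (3·δw)² = 0.325
δS = √(76.0) = 8.72
S = 108, so δS/S = 8.72/108 = 0.0805.

8.05%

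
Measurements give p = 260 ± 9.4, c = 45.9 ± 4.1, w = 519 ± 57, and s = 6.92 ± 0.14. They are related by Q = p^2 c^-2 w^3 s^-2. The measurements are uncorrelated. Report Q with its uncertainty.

(9.37 ± 3.60) × 10^7

For a monomial Q ∝ p^2, c^-2, w^3, s^-2, fractional errors add in quadrature:
  (2·δp/p)² = (2×0.0362)² = 0.00523;  (-2·δc/c)² = (-2×0.0893)² = 0.0319;  (3·δw/w)² = (3×0.110)² = 0.109;  (-2·δs/s)² = (-2×0.0202)² = 0.00164
δQ/Q = √(0.147) = 0.384
Q = 9.37e+07, so δQ = 0.384 × 9.37e+07 = 3.6e+07.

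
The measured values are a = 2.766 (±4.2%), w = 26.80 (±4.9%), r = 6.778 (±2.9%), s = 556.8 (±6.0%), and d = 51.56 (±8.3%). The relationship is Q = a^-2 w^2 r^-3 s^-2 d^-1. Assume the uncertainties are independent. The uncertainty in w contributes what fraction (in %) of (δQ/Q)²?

(δQ/Q)² = (-2·δa/a)² + (2·δw/w)² + (-3·δr/r)² + (-2·δs/s)² + (-1·δd/d)²
  a term: (-2×0.0420)² = 0.00706
  w term: (2×0.0490)² = 0.00960
  r term: (-3×0.0290)² = 0.00757
  s term: (-2×0.0600)² = 0.0144
  d term: (-1×0.0830)² = 0.00689
Total = 0.0455. Share from w = 0.00960/0.0455 = 0.211.

21.1%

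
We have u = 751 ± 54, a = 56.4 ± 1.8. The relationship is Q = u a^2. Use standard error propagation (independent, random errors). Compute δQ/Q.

Relative error in a monomial: (δQ/Q)² = Σ (nᵢ · δxᵢ/xᵢ)².
  (1·δu/u)² = (1×0.0719)² = 0.00517;  (2·δa/a)² = (2×0.0319)² = 0.00407
δQ/Q = √(0.00924) = 0.0961

0.0961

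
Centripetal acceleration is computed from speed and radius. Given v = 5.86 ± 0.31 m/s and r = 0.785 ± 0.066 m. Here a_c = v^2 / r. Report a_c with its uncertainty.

Products/powers → add relative errors in quadrature, weighted by exponent:
  (2·δv/v)² = (2×0.0529)² = 0.0112;  (-1·δr/r)² = (-1×0.0841)² = 0.00707
δa_c/a_c = √(0.0183) = 0.135
a_c = 43.7 m/s^2, so δa_c = 0.135 × 43.7 = 5.91 m/s^2.

43.7 ± 5.91 m/s^2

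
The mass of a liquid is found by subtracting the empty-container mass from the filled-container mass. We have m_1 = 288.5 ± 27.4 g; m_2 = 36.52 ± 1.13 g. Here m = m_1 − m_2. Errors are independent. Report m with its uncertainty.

252.0 ± 27.4 g

Sums and differences: (δm)² = Σ (cᵢ δxᵢ)².
  (δm_1)² = 751;  (δm_2)² = 1.28
δm = √(752) = 27.4 g
m = 252.0 g.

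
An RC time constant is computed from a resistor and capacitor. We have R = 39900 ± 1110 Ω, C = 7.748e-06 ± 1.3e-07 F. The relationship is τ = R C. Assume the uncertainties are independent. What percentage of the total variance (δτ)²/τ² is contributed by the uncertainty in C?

26.7%

(δτ/τ)² = (1·δR/R)² + (1·δC/C)²
  R term: (1×0.0278)² = 0.000774
  C term: (1×0.0168)² = 0.000282
Total = 0.00106. Share from C = 0.000282/0.00106 = 0.267.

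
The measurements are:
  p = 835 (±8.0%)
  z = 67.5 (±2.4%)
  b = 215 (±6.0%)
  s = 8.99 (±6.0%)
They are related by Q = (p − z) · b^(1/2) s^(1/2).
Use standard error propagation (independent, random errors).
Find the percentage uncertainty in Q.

9.68%

Let u = p − z = 768. δu = √(δp² + δz²) = √(4460 + 2.62) = 66.8, so δu/u = 0.0871.
Q is then a monomial in u, b, s:
δQ/Q = √((δu/u)² + (½·δb/b)² + (½·δs/s)²) = √(0.00758 + 0.000900 + 0.000900) = 0.0968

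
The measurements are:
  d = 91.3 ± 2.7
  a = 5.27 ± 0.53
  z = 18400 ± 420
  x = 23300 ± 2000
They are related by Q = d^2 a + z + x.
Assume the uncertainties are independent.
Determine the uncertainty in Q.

Let p = d^2·a = 43900. δp/p = √((2·δd/d)² + (1·δa/a)²) = √(0.00350 + 0.0101) = 0.117, so δp = 5130.
Q = p + z + x: δQ = √(δp² + δz² + δx²) = √(2.63e+07 + 1.76e+05 + 4e+06) = 5520

5520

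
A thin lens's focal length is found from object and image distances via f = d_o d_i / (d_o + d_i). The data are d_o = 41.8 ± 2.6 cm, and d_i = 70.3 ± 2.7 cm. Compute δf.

1.09 cm

∂f/∂d_o = (d_i/(d_o+d_i))² = 0.393;  ∂f/∂d_i = (d_o/(d_o+d_i))² = 0.139
δf = √((∂f/∂d_o · δd_o)² + (∂f/∂d_i · δd_i)²) = √(1.05 + 0.141) = 1.09 cm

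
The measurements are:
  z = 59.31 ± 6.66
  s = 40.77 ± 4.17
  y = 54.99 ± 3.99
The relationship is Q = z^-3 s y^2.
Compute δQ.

0.225

Since Q is a product/quotient, work with relative uncertainties:
  (-3·δz/z)² = (-3×0.112)² = 0.113;  (1·δs/s)² = (1×0.102)² = 0.0105;  (2·δy/y)² = (2×0.0726)² = 0.0211
δQ/Q = √(0.145) = 0.381
Q = 0.5909, so δQ = 0.381 × 0.5909 = 0.225.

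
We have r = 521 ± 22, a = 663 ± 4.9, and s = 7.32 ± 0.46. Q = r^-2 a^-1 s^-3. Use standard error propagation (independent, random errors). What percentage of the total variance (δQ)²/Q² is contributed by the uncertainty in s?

(δQ/Q)² = (-2·δr/r)² + (-1·δa/a)² + (-3·δs/s)²
  r term: (-2×0.0422)² = 0.00713
  a term: (-1×0.00739)² = 5.46e-05
  s term: (-3×0.0628)² = 0.0355
Total = 0.0427. Share from s = 0.0355/0.0427 = 0.832.

83.2%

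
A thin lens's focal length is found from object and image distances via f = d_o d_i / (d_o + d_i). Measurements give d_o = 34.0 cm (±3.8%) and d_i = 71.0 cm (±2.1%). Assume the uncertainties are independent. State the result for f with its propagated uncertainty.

23.0 ± 0.611 cm

∂f/∂d_o = (d_i/(d_o+d_i))² = 0.457;  ∂f/∂d_i = (d_o/(d_o+d_i))² = 0.105
δf = √((∂f/∂d_o · δd_o)² + (∂f/∂d_i · δd_i)²) = √(0.349 + 0.0244) = 0.611 cm
f = 23.0 cm.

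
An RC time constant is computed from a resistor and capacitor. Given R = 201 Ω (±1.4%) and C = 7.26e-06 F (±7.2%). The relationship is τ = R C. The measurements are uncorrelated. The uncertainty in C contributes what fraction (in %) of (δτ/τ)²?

96.4%

(δτ/τ)² = (1·δR/R)² + (1·δC/C)²
  R term: (1×0.0140)² = 0.000196
  C term: (1×0.0720)² = 0.00518
Total = 0.00538. Share from C = 0.00518/0.00538 = 0.964.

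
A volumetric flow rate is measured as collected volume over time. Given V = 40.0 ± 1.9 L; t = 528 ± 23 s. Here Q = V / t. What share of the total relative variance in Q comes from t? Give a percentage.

(δQ/Q)² = (1·δV/V)² + (-1·δt/t)²
  V term: (1×0.0475)² = 0.00226
  t term: (-1×0.0436)² = 0.00190
Total = 0.00415. Share from t = 0.00190/0.00415 = 0.457.

45.7%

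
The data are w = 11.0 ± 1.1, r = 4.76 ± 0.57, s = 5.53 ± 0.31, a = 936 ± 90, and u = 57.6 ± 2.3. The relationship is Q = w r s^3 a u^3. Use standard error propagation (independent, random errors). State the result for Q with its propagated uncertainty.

Each factor contributes (exponent × relative error)² to (δQ/Q)²:
  (1·δw/w)² = (1×0.100)² = 0.0100;  (1·δr/r)² = (1×0.120)² = 0.0143;  (3·δs/s)² = (3×0.0561)² = 0.0283;  (1·δa/a)² = (1×0.0962)² = 0.00925;  (3·δu/u)² = (3×0.0399)² = 0.0144
δQ/Q = √(0.0762) = 0.276
Q = 1.58e+12, so δQ = 0.276 × 1.58e+12 = 4.37e+11.

(1.58 ± 0.437) × 10^12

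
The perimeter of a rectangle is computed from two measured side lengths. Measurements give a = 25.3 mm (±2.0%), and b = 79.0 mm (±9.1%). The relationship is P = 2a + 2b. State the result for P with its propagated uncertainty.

Sums and differences: (δP)² = Σ (cᵢ δxᵢ)².
  (2·δa)² = 1.02;  (2·δb)² = 207
δP = √(208) = 14.4 mm
P = 209 mm.

209 ± 14.4 mm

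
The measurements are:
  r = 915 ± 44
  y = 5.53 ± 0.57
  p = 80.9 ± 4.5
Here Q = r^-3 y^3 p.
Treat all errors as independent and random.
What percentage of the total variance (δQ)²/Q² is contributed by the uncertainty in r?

17.4%

(δQ/Q)² = (-3·δr/r)² + (3·δy/y)² + (1·δp/p)²
  r term: (-3×0.0481)² = 0.0208
  y term: (3×0.103)² = 0.0956
  p term: (1×0.0556)² = 0.00309
Total = 0.120. Share from r = 0.0208/0.120 = 0.174.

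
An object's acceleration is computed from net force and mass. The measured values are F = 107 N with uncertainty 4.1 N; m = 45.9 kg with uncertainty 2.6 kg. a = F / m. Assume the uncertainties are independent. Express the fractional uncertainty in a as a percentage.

Relative error in a monomial: (δa/a)² = Σ (nᵢ · δxᵢ/xᵢ)².
  (1·δF/F)² = (1×0.0383)² = 0.00147;  (-1·δm/m)² = (-1×0.0566)² = 0.00321
δa/a = √(0.00468) = 0.0684

6.84%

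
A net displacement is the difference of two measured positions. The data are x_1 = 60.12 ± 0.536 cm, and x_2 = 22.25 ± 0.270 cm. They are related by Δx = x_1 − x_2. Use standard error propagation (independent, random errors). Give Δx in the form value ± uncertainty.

Δx is a linear combination, so absolute uncertainties add in quadrature:
  (δx_1)² = 0.287;  (δx_2)² = 0.0729
δΔx = √(0.360) = 0.600 cm
Δx = 37.87 cm.

37.87 ± 0.600 cm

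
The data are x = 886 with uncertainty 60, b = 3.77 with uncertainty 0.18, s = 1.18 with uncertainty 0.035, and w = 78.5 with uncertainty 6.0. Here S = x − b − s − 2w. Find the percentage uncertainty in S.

Each term contributes (cᵢ δxᵢ)² to (δS)²:
  (δx)² = 3600;  (δb)² = 0.0324;  (δs)² = 0.00123;  (2·δw)² = 144
δS = √(3740) = 61.2
S = 724, so δS/S = 61.2/724 = 0.0845.

8.45%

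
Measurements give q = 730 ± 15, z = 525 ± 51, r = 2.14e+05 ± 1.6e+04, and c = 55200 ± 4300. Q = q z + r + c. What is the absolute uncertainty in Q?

41500

Let p = q·z = 3.83e+05. δp/p = √((1·δq/q)² + (1·δz/z)²) = √(0.000422 + 0.00944) = 0.0993, so δp = 38100.
Q = p + r + c: δQ = √(δp² + δr² + δc²) = √(1.45e+09 + 2.56e+08 + 1.85e+07) = 41500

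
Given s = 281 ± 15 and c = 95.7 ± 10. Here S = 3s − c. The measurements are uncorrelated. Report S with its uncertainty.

S is a linear combination, so absolute uncertainties add in quadrature:
  (3·δs)² = 2020;  (δc)² = 100
δS = √(2120) = 46.1
S = 747.

747 ± 46.1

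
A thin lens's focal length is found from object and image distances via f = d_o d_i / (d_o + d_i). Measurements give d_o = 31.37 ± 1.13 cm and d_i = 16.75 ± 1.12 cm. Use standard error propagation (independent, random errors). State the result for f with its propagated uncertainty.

10.92 ± 0.495 cm

∂f/∂d_o = (d_i/(d_o+d_i))² = 0.121;  ∂f/∂d_i = (d_o/(d_o+d_i))² = 0.425
δf = √((∂f/∂d_o · δd_o)² + (∂f/∂d_i · δd_i)²) = √(0.0187 + 0.227) = 0.495 cm
f = 10.92 cm.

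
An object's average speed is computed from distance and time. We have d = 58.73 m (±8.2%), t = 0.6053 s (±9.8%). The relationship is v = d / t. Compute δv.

v is a product of powers, so relative uncertainties combine in quadrature:
  (1·δd/d)² = (1×0.0820)² = 0.00672;  (-1·δt/t)² = (-1×0.0980)² = 0.00960
δv/v = √(0.0163) = 0.128
v = 97.03 m/s, so δv = 0.128 × 97.03 = 12.4 m/s.

12.4 m/s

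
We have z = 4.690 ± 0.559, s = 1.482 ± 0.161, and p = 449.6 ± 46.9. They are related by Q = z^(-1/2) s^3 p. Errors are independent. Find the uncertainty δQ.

235

Q is a product of powers, so relative uncertainties combine in quadrature:
  (−½·δz/z)² = (-0.5×0.119)² = 0.00355;  (3·δs/s)² = (3×0.109)² = 0.106;  (1·δp/p)² = (1×0.104)² = 0.0109
δQ/Q = √(0.121) = 0.347
Q = 675.7, so δQ = 0.347 × 675.7 = 235.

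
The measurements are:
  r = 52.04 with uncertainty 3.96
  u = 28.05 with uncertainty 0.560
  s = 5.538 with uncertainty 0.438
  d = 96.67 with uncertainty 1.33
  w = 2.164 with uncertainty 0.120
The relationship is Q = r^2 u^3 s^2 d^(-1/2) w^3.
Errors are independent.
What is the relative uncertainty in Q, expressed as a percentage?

28.2%

Relative error in a monomial: (δQ/Q)² = Σ (nᵢ · δxᵢ/xᵢ)².
  (2·δr/r)² = (2×0.0761)² = 0.0232;  (3·δu/u)² = (3×0.0200)² = 0.00359;  (2·δs/s)² = (2×0.0791)² = 0.0250;  (−½·δd/d)² = (-0.5×0.0138)² = 4.73e-05;  (3·δw/w)² = (3×0.0555)² = 0.0277
δQ/Q = √(0.0795) = 0.282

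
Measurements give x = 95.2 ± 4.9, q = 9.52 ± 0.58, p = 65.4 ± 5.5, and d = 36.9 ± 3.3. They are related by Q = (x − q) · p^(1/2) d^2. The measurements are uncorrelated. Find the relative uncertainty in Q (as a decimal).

Let u = x − q = 85.7. δu = √(δx² + δq²) = √(24.0 + 0.336) = 4.93, so δu/u = 0.0576.
Q is then a monomial in u, p, d:
δQ/Q = √((δu/u)² + (½·δp/p)² + (2·δd/d)²) = √(0.00332 + 0.00177 + 0.0320) = 0.193

0.193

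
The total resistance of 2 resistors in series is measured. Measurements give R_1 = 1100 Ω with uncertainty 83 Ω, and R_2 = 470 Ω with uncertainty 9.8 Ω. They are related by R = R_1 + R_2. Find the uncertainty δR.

83.6 Ω

For a sum/difference, combine absolute errors in quadrature:
  (δR_1)² = 6890;  (δR_2)² = 96.0
δR = √(6990) = 83.6 Ω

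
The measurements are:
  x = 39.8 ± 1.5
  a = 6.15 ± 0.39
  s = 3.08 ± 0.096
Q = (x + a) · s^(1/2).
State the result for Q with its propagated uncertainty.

Let u = x + a = 45.9. δu = √(δx² + δa²) = √(2.25 + 0.152) = 1.55, so δu/u = 0.0337.
Q is then a monomial in u, s:
δQ/Q = √((δu/u)² + (½·δs/s)²) = √(0.00114 + 0.000243) = 0.0372
Q = 80.6, so δQ = 0.0372 × 80.6 = 3.00.

80.6 ± 3.00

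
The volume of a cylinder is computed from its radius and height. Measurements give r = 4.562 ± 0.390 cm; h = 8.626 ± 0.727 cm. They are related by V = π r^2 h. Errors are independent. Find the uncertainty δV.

Each factor contributes (exponent × relative error)² to (δV/V)²:
  (2·δr/r)² = (2×0.0855)² = 0.0292;  (1·δh/h)² = (1×0.0843)² = 0.00710
δV/V = √(0.0363) = 0.191
V = 564.0 cm^3, so δV = 0.191 × 564.0 = 108 cm^3.

108 cm^3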